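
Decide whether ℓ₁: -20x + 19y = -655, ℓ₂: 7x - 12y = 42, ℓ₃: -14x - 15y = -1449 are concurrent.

Lines aᵢx + bᵢy = cᵢ with pairwise distinct directions are concurrent exactly when det[aᵢ bᵢ cᵢ] = 0.
Here the determinant is 0.
It vanishes, so the lines are concurrent at (66, 35).

Yes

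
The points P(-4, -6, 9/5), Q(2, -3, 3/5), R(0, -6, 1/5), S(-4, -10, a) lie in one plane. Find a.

Normal to plane PQR: n = (-24/5, 24/5, -12); plane equation n·X = -156/5.
Requiring n·S = -156/5: (-12)a + (-144/5) = -156/5.
So a = 1/5.

1/5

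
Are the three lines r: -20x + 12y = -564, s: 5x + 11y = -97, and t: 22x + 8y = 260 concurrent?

Yes

Lines aᵢx + bᵢy = cᵢ with pairwise distinct directions are concurrent exactly when det[aᵢ bᵢ cᵢ] = 0.
Here the determinant is 0.
It vanishes, so the lines are concurrent at (18, -17).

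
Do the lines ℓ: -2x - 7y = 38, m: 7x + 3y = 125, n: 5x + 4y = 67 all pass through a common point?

Lines aᵢx + bᵢy = cᵢ with pairwise distinct directions are concurrent exactly when det[aᵢ bᵢ cᵢ] = 0.
Here the determinant is 0.
It vanishes, so the lines are concurrent at (23, -12).

Yes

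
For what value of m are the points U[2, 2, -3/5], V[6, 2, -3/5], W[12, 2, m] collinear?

Collinearity requires UV × UW = 0; each component is linear in m.
The y-component gives (-4)m + (-12/5) = 0, so m = -3/5.
The remaining components then also vanish.

-3/5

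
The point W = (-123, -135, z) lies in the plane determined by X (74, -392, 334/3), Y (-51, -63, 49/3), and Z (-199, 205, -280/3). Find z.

The plane through X, Y, Z has equation −(31861/3)x + (1055/3)y + 15192z = 767618.
Substituting W: (15192)z + (1258826) = 767618, so z = -97/3.

-97/3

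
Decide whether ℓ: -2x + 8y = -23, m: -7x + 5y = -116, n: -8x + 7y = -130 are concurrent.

Intersecting ℓ and m: solving the 2×2 system gives (x, y) = (813/46, 71/46).
Substitute into n: (-8)(813/46) + (7)(71/46) = -6007/46.
But n requires -130 ≠ -6007/46, so the three lines have no common point.

No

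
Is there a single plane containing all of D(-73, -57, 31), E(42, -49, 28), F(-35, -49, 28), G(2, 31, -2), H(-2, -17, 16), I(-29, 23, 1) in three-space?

The plane through D, E, F has normal n = DE × DF = (0, 231, 616) and equation n·P = 5929.
Checking the remaining points: n·G = 5929, n·H = 5929, n·I = 5929.
All equal 5929, so all 6 points lie in one plane.

Yes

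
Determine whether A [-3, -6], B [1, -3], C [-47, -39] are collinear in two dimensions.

AB = (4, 3), AC = (-44, -33).
Checking proportionality: AC = -11·AB, so the vectors are parallel and the points are collinear.

Yes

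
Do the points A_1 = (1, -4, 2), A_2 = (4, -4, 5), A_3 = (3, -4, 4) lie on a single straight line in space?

Yes

A_1A_2 = (3, 0, 3), A_1A_3 = (2, 0, 2).
Each component of A_1A_3 is 2/3 times the corresponding component of A_1A_2, so A_1A_3 = 2/3·A_1A_2 and the points are collinear.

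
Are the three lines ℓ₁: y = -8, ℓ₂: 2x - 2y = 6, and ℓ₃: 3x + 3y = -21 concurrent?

No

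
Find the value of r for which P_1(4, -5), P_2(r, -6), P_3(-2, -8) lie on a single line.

2

Collinearity: (P_2 − P_1) must be parallel to (P_3 − P_1) = (-6, -3).
Cross-multiplying the components: (r − 4)·(-3) = (-1)·(-6).
Solving gives r = 2.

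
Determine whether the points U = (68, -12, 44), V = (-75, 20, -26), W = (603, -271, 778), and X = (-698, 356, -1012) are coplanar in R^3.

With U as base: UV = (-143, 32, -70), UW = (535, -259, 734), UX = (-766, 368, -1056).
UW × UX = (3392, 2716, -1514).
UV · (UW × UX) = -292164.
Since -292164 ≠ 0, the four points are not coplanar.

No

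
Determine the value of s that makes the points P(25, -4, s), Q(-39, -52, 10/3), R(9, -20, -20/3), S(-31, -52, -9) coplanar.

Coplanarity ⇔ det[PQ; PR; PS] = 0.
Expanding, this is linear in s: (256)s + (-512/3) = 0.
So s = 2/3.

2/3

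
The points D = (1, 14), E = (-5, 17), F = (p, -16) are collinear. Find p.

61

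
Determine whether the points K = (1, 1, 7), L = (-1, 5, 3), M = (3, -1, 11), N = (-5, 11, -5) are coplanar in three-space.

The four points are coplanar iff the 3×3 determinant with rows KL, KM, KN is zero.
Rows: (-2, 4, -4), (2, -2, 4), (-6, 10, -12).
Expanding along the first row: (-2)(-16) − (4)(0) + (-4)(8) = 0.
Zero determinant ⇒ coplanar.

Yes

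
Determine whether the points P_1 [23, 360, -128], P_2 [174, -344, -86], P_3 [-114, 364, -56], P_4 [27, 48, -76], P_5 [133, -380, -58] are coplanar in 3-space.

The plane through P_1, P_2, P_3 has normal n = P_1P_2 × P_1P_3 = (-50856, -16626, -95844) and equation n·P = 5112984.
Checking the remaining points: n·P_4 = 5112984, n·P_5 = 5112984.
All equal 5112984, so all 5 points lie in one plane.

Yes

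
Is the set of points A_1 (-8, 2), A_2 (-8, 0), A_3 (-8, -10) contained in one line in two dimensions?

Yes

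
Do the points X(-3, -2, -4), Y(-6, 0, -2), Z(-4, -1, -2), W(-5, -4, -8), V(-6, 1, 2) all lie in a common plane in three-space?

No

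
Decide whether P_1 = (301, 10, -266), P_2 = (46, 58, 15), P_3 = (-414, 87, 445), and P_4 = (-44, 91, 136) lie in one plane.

With P_1 as base: P_1P_2 = (-255, 48, 281), P_1P_3 = (-715, 77, 711), P_1P_4 = (-345, 81, 402).
P_1P_3 × P_1P_4 = (-26637, 42135, -31350).
P_1P_2 · (P_1P_3 × P_1P_4) = 5565.
Since 5565 ≠ 0, the four points are not coplanar.

No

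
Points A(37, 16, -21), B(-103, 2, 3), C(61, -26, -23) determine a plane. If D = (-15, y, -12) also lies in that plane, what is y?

9

The plane through A, B, C has equation 1036x + 296y + 6216z = -87468.
Substituting D: (296)y + (-90132) = -87468, so y = 9.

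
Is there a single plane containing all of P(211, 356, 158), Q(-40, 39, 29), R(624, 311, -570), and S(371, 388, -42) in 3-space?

With P as base: PQ = (-251, -317, -129), PR = (413, -45, -728), PS = (160, 32, -200).
PR × PS = (32296, -33880, 20416).
PQ · (PR × PS) = 0.
The scalar triple product vanishes, so the four points are coplanar.

Yes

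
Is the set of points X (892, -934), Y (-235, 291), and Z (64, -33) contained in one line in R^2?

No

XY = (-1127, 1225), XZ = (-828, 901).
det[XY; XZ] = (-1127)(901) − (1225)(-828) = -1127.
The determinant is nonzero, so they are not collinear.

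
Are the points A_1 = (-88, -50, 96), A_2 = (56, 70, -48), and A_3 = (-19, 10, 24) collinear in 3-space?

No

A_1A_2 = (144, 120, -144), A_1A_3 = (69, 60, -72).
Comparing components 3 and 1: (-144)(69) − (144)(-72) = 432 ≠ 0, so A_1A_2 and A_1A_3 are not parallel and the points are not collinear.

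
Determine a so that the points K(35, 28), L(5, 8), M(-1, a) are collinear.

Collinearity: (M − K) must be parallel to (L − K) = (-30, -20).
Cross-multiplying the components: (a − 28)·(-30) = (-36)·(-20).
Solving gives a = 4.

4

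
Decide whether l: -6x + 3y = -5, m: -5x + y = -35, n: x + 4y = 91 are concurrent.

The three lines meet at one point iff the augmented coefficient matrix [aᵢ bᵢ cᵢ] has rank < 3, i.e. its determinant vanishes.
Here the determinant is -21.
Nonzero, so no common point exists.

No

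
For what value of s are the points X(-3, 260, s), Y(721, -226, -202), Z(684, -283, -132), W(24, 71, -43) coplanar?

-187

Coplanarity ⇔ det[XY; XZ; XW] = 0.
Expanding, this is linear in s: (50718)s + (9484266) = 0.
So s = -187.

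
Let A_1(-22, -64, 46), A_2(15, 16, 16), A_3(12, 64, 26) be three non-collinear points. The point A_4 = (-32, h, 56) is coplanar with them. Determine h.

The plane through A_1, A_2, A_3 has equation 2240x − 280y + 2016z = 61376.
Substituting A_4: (-280)h + (41216) = 61376, so h = -72.

-72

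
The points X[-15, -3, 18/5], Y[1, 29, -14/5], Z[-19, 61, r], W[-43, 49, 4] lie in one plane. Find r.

Coplanarity ⇔ det[XY; XZ; XW] = 0.
Expanding, this is linear in r: (-1728)r + (-3456) = 0.
So r = -2.

-2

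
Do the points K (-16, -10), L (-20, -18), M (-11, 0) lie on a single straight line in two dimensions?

Yes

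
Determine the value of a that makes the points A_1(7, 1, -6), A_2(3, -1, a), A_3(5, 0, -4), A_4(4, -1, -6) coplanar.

Normal to plane A_1A_3A_4: n = (4, -6, 1); plane equation n·P = 16.
Requiring n·A_2 = 16: (1)a + (18) = 16.
So a = -2.

-2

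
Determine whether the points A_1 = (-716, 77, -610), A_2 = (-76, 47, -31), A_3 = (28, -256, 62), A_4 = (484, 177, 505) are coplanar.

No

With A_1 as base: A_1A_2 = (640, -30, 579), A_1A_3 = (744, -333, 672), A_1A_4 = (1200, 100, 1115).
A_1A_3 × A_1A_4 = (-438495, -23160, 474000).
A_1A_2 · (A_1A_3 × A_1A_4) = -5496000.
Since -5496000 ≠ 0, the four points are not coplanar.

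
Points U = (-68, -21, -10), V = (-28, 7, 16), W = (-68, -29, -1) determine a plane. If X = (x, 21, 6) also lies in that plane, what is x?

-24

The plane through U, V, W has equation 460x − 360y − 320z = -20520.
Substituting X: (460)x + (-9480) = -20520, so x = -24.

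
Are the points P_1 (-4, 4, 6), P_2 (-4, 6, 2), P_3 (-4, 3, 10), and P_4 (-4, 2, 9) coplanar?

The four points are coplanar iff the 3×3 determinant with rows P_1P_2, P_1P_3, P_1P_4 is zero.
Rows: (0, 2, -4), (0, -1, 4), (0, -2, 3).
Expanding along the first row: (0)(5) − (2)(0) + (-4)(0) = 0.
Zero determinant ⇒ coplanar.

Yes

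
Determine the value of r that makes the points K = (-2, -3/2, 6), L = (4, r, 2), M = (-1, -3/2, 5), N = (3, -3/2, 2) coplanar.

-3/2

The points are coplanar iff KL · (KM × KN) = 0.
Expanding, this is linear in r: (-1)r + (-3/2) = 0.
So r = -3/2.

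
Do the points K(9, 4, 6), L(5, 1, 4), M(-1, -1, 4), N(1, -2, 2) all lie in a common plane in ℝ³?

Yes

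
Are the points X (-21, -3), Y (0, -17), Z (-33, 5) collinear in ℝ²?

Yes

XY = (21, -14), XZ = (-12, 8).
Checking proportionality: XZ = -4/7·XY, so the vectors are parallel and the points are collinear.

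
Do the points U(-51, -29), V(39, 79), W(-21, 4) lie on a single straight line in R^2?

No

UV = (90, 108), UW = (30, 33).
If collinear, UW would be a scalar multiple of UV. But (90)·(33) ≠ (108)·(30) (difference -270), so they are not parallel; the points are not collinear.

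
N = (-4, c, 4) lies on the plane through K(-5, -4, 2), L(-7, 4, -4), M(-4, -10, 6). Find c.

-6

A normal to the plane is n = KL × KM = (-4, 2, 4).
N lies in the plane iff n · KN = 0.
This gives (2)c + (12) = 0, so c = -6.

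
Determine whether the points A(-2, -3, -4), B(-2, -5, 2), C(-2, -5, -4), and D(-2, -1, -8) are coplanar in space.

The four points are coplanar iff the 3×3 determinant with rows AB, AC, AD is zero.
Rows: (0, -2, 6), (0, -2, 0), (0, 2, -4).
Expanding along the first row: (0)(8) − (-2)(0) + (6)(0) = 0.
Zero determinant ⇒ coplanar.

Yes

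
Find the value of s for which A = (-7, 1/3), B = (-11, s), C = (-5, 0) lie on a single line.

The three points are collinear iff det[AB; AC] = 0.
This determinant is linear in s: (-2)s + (2) = 0, so s = 1.

1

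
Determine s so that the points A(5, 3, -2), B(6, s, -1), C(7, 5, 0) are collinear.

4

Collinearity requires AB × AC = 0; each component is linear in s.
The x-component gives (2)s + (-8) = 0, so s = 4.
The remaining components then also vanish.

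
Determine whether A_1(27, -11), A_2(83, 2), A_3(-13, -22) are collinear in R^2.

A_1A_2 = (56, 13), A_1A_3 = (-40, -11).
det[A_1A_2; A_1A_3] = (56)(-11) − (13)(-40) = -96.
The determinant is nonzero, so they are not collinear.

No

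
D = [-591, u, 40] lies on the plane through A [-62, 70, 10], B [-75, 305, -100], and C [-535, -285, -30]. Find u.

-495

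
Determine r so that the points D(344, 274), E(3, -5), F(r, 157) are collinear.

Collinearity: (F − D) must be parallel to (E − D) = (-341, -279).
Cross-multiplying the components: (r − 344)·(-279) = (-117)·(-341).
Solving gives r = 201.

201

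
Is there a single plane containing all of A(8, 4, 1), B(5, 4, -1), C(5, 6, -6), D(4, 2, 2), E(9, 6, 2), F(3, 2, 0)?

The plane through A, B, C has normal n = AB × AC = (4, -15, -6) and equation n·P = -34.
Checking the remaining points: n·D = -26, n·E = -66, n·F = -18.
Since n·D = -26 ≠ -34, D is off the plane and the points are not all coplanar.

No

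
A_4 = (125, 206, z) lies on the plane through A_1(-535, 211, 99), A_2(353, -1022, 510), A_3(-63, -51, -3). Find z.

-338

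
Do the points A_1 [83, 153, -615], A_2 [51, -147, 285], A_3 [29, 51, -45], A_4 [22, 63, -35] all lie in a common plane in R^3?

No

With A_1 as base: A_1A_2 = (-32, -300, 900), A_1A_3 = (-54, -102, 570), A_1A_4 = (-61, -90, 580).
A_1A_3 × A_1A_4 = (-7860, -3450, -1362).
A_1A_2 · (A_1A_3 × A_1A_4) = 60720.
Since 60720 ≠ 0, the four points are not coplanar.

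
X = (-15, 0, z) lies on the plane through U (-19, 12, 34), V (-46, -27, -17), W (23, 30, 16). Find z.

1

A normal to the plane is n = UV × UW = (1620, -2628, 1152).
X lies in the plane iff n · UX = 0.
This gives (1152)z + (-1152) = 0, so z = 1.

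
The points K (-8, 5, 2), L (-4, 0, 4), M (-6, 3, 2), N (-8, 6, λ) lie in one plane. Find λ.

Coplanarity ⇔ det[KL; KM; KN] = 0.
Expanding, this is linear in λ: (2)λ + (0) = 0.
So λ = 0.

0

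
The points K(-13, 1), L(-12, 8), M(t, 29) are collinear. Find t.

The three points are collinear iff det[KL; KM] = 0.
This determinant is linear in t: (-7)t + (-63) = 0, so t = -9.

-9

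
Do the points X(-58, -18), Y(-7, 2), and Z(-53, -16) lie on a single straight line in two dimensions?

XY = (51, 20), XZ = (5, 2).
Twice the signed area of △XYZ is (51)(2) − (20)(5) = 2.
The area is nonzero, so the three points are not collinear.

No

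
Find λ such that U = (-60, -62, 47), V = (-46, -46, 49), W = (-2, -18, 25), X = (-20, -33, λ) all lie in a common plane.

30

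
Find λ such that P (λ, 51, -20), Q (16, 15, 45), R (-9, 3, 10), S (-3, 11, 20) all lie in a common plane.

-45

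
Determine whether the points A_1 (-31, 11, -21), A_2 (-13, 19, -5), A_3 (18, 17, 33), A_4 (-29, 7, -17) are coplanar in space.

No

The four points are coplanar iff the 3×3 determinant with rows A_1A_2, A_1A_3, A_1A_4 is zero.
Rows: (18, 8, 16), (49, 6, 54), (2, -4, 4).
Expanding along the first row: (18)(240) − (8)(88) + (16)(-208) = 288.
Nonzero ⇒ not coplanar.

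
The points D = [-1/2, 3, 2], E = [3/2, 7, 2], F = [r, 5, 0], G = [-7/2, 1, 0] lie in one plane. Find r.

-3/2

Normal to plane DEG: n = (-8, 4, 8); plane equation n·P = 32.
Requiring n·F = 32: (-8)r + (20) = 32.
So r = -3/2.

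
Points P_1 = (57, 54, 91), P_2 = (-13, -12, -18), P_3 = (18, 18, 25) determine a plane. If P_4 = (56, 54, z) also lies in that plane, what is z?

Coplanarity requires P_1P_2 · (P_1P_3 × P_1P_4) = 0.
P_1P_2 = (-70, -66, -109), P_1P_3 = (-39, -36, -66); the triple product is linear in z with coefficient -54 and constant term 4482.
Setting it to zero: z = 83.

83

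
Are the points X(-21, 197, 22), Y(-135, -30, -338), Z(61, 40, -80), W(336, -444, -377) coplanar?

No

With X as base: XY = (-114, -227, -360), XZ = (82, -157, -102), XW = (357, -641, -399).
XZ × XW = (-2739, -3696, 3487).
XY · (XZ × XW) = -104082.
Since -104082 ≠ 0, the four points are not coplanar.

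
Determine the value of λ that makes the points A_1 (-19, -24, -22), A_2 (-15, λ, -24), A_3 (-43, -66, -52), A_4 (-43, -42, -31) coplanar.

Normal to plane A_1A_3A_4: n = (-162, 504, -576); plane equation n·P = 3654.
Requiring n·A_2 = 3654: (504)λ + (16254) = 3654.
So λ = -25.

-25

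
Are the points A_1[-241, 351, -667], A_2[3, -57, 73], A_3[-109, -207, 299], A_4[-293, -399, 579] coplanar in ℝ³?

Yes

A normal to the plane through A_1, A_2, A_3 is n = A_1A_2 × A_1A_3 = (18792, -138024, -82296).
The plane has equation n·P = 1916136. For A_4: n·A_4 = 1916136.
Equal, so A_4 lies in the plane and all four are coplanar.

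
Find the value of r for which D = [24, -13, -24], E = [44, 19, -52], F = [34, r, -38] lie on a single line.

3

Collinearity requires DE × DF = 0; each component is linear in r.
The x-component gives (28)r + (-84) = 0, so r = 3.
The remaining components then also vanish.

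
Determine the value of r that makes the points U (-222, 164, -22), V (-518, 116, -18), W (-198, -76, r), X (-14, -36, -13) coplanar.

Normal to plane UVX: n = (368, 3496, 69184); plane equation n·P = -1030400.
Requiring n·W = -1030400: (69184)r + (-338560) = -1030400.
So r = -10.

-10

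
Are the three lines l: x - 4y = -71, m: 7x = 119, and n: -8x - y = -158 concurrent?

The three lines meet at one point iff the augmented coefficient matrix [aᵢ bᵢ cᵢ] has rank < 3, i.e. its determinant vanishes.
Here the determinant is 0.
It vanishes, so the lines are concurrent at (17, 22).

Yes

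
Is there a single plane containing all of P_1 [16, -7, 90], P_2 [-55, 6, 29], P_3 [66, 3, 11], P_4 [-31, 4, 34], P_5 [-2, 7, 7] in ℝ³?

The plane through P_1, P_2, P_3 has normal n = P_1P_2 × P_1P_3 = (-417, -8659, -1360) and equation n·P = -68459.
Checking the remaining points: n·P_4 = -67949, n·P_5 = -69299.
Since n·P_4 = -67949 ≠ -68459, P_4 is off the plane and the points are not all coplanar.

No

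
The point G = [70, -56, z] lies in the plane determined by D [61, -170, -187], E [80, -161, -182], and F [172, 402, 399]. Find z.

The plane through D, E, F has equation 2414x − 10579y + 9869z = 100181.
Substituting G: (9869)z + (761404) = 100181, so z = -67.

-67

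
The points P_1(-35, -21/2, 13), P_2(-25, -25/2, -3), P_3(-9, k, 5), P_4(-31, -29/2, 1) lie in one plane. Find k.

The points are coplanar iff P_1P_2 · (P_1P_3 × P_1P_4) = 0.
Expanding, this is linear in k: (-56)k + (196) = 0.
So k = 7/2.

7/2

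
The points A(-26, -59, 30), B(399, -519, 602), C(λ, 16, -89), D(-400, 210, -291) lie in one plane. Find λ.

144

Normal to plane ABD: n = (-6208, -77503, -57715); plane equation n·P = 3002635.
Requiring n·C = 3002635: (-6208)λ + (3896587) = 3002635.
So λ = 144.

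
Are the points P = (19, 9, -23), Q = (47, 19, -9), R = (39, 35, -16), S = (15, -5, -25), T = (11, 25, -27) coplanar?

The plane through P, Q, R has normal n = PQ × PR = (-294, 84, 528) and equation n·X = -16974.
Checking the remaining points: n·S = -18030, n·T = -15390.
Since n·S = -18030 ≠ -16974, S is off the plane and the points are not all coplanar.

No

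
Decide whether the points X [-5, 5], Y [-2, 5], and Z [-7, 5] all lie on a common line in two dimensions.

XY = (3, 0), XZ = (-2, 0).
Twice the signed area of △XYZ is (3)(0) − (0)(-2) = 0.
The triangle is degenerate (zero area), so the points are collinear.

Yes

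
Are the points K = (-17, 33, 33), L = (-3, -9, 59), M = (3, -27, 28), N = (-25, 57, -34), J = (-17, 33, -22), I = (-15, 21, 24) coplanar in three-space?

No

The plane through K, L, M has normal n = KL × KM = (1770, 590, 0) and equation n·P = -10620.
Checking the remaining points: n·N = -10620, n·J = -10620, n·I = -14160.
Since n·I = -14160 ≠ -10620, I is off the plane and the points are not all coplanar.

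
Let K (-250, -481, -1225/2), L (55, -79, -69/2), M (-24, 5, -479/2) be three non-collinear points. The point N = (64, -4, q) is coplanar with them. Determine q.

-36

A normal to the plane is n = KL × KM = (-130962, 16863, 57378).
N lies in the plane iff n · KN = 0.
This gives (57378)q + (2065608) = 0, so q = -36.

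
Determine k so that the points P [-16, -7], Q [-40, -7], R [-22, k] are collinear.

-7

Collinearity: (R − P) must be parallel to (Q − P) = (-24, 0).
Cross-multiplying the components: (k − (-7))·(-24) = (-6)·(0).
Solving gives k = -7.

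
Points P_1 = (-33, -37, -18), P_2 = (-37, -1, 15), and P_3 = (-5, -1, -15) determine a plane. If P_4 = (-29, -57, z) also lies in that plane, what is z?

-38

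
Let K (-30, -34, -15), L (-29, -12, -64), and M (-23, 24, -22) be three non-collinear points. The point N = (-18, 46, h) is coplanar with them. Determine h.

The plane through K, L, M has equation 2688x − 336y − 96z = -67776.
Substituting N: (-96)h + (-63840) = -67776, so h = 41.

41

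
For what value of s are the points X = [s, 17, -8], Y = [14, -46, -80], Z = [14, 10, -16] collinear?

14

Direction YZ = (0, 56, 64). From the y-coordinate of X, the parameter along the line is τ = (17 − (-46))/56 = 9/8.
Then s = 14 + 9/8·(0) = 14.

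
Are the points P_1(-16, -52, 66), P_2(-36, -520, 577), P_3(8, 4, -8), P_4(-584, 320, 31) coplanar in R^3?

With P_1 as base: P_1P_2 = (-20, -468, 511), P_1P_3 = (24, 56, -74), P_1P_4 = (-568, 372, -35).
P_1P_3 × P_1P_4 = (25568, 42872, 40736).
P_1P_2 · (P_1P_3 × P_1P_4) = 240640.
Since 240640 ≠ 0, the four points are not coplanar.

No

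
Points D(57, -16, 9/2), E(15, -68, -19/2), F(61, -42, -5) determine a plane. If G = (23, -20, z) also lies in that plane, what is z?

A normal to the plane is n = DE × DF = (130, -455, 1300).
G lies in the plane iff n · DG = 0.
This gives (1300)z + (-8450) = 0, so z = 13/2.

13/2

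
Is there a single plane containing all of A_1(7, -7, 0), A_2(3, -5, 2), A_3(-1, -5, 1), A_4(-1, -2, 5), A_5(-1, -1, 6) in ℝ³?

The plane through A_1, A_2, A_3 has normal n = A_1A_2 × A_1A_3 = (-2, -12, 8) and equation n·P = 70.
Checking the remaining points: n·A_4 = 66, n·A_5 = 62.
Since n·A_4 = 66 ≠ 70, A_4 is off the plane and the points are not all coplanar.

No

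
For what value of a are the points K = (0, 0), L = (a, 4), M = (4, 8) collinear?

2

Collinearity: (L − K) must be parallel to (M − K) = (4, 8).
Cross-multiplying the components: (a − 0)·(8) = (4)·(4).
Solving gives a = 2.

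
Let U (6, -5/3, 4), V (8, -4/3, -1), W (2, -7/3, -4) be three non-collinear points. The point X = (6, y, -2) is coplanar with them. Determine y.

-5/3

The plane through U, V, W has equation −6x + 36y = -96.
Substituting X: (36)y + (-36) = -96, so y = -5/3.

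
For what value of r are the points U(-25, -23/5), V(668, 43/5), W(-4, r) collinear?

Collinearity: (W − U) must be parallel to (V − U) = (693, 66/5).
Cross-multiplying the components: (r − (-23/5))·(693) = (21)·(66/5).
Solving gives r = -21/5.

-21/5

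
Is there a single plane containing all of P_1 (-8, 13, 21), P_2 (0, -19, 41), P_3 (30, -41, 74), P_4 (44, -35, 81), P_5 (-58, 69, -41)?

The plane through P_1, P_2, P_3 has normal n = P_1P_2 × P_1P_3 = (-616, 336, 784) and equation n·P = 25760.
Checking the remaining points: n·P_4 = 24640, n·P_5 = 26768.
Since n·P_4 = 24640 ≠ 25760, P_4 is off the plane and the points are not all coplanar.

No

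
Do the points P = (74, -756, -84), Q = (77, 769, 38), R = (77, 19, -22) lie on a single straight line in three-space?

No

PQ = (3, 1525, 122), PR = (3, 775, 62).
Comparing components 3 and 1: (122)(3) − (3)(62) = 180 ≠ 0, so PQ and PR are not parallel and the points are not collinear.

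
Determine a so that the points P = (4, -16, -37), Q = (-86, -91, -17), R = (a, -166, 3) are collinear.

-176

Collinearity requires PQ × PR = 0; each component is linear in a.
The y-component gives (20)a + (3520) = 0, so a = -176.
The remaining components then also vanish.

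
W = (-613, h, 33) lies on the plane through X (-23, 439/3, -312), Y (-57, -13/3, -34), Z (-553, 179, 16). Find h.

584/3

The plane through X, Y, Z has equation −58500x − 136188y − 80964z = 6677424.
Substituting W: (-136188)h + (33188688) = 6677424, so h = 584/3.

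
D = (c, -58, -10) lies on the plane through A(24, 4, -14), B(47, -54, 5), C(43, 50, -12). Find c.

Coplanarity requires AB · (AC × AD) = 0.
AB = (23, -58, 19), AC = (19, 46, 2); the triple product is linear in c with coefficient -990 and constant term 12870.
Setting it to zero: c = 13.

13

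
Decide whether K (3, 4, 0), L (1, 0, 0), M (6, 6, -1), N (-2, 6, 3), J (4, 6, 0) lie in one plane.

The plane through K, L, M has normal n = KL × KM = (4, -2, 8) and equation n·P = 4.
Checking the remaining points: n·N = 4, n·J = 4.
All equal 4, so all 5 points lie in one plane.

Yes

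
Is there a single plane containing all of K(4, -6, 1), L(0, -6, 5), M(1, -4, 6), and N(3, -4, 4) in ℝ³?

Yes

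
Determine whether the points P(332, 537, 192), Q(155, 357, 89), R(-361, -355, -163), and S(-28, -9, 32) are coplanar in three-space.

No

The four points are coplanar iff the 3×3 determinant with rows PQ, PR, PS is zero.
Rows: (-177, -180, -103), (-693, -892, -355), (-360, -546, -160).
Expanding along the first row: (-177)(-51110) − (-180)(-16920) + (-103)(57258) = 103296.
Nonzero ⇒ not coplanar.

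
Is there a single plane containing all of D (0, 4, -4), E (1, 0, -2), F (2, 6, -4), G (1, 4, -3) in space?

The four points are coplanar iff the 3×3 determinant with rows DE, DF, DG is zero.
Rows: (1, -4, 2), (2, 2, 0), (1, 0, 1).
Expanding along the first row: (1)(2) − (-4)(2) + (2)(-2) = 6.
Nonzero ⇒ not coplanar.

No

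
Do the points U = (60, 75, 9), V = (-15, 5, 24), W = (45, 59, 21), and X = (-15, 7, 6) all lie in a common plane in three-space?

No

The four points are coplanar iff the 3×3 determinant with rows UV, UW, UX is zero.
Rows: (-75, -70, 15), (-15, -16, 12), (-75, -68, -3).
Expanding along the first row: (-75)(864) − (-70)(945) + (15)(-180) = -1350.
Nonzero ⇒ not coplanar.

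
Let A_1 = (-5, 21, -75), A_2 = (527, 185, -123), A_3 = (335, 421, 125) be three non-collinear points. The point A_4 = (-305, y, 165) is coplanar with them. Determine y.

A normal to the plane is n = A_1A_2 × A_1A_3 = (52000, -122720, 157040).
A_4 lies in the plane iff n · A_1A_4 = 0.
This gives (-122720)y + (24666720) = 0, so y = 201.

201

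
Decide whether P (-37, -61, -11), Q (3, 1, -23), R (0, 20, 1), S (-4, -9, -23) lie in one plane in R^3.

No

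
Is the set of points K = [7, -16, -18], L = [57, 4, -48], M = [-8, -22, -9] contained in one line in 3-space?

Yes

KL = (50, 20, -30), KM = (-15, -6, 9).
KL × KM = (0, 0, 0).
The cross product vanishes, so the three points are collinear.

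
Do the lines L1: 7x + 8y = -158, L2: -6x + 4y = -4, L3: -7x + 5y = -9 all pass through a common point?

Intersecting L1 and L2: solving the 2×2 system gives (x, y) = (-150/19, -244/19).
Substitute into L3: (-7)(-150/19) + (5)(-244/19) = -170/19.
But L3 requires -9 ≠ -170/19, so the three lines have no common point.

No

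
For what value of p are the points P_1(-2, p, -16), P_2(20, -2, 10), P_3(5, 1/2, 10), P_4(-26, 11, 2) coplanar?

19

The points are coplanar iff P_1P_2 · (P_1P_3 × P_1P_4) = 0.
Expanding, this is linear in p: (120)p + (-2280) = 0.
So p = 19.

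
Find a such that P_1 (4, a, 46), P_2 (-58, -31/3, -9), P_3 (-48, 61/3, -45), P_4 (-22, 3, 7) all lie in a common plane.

Coplanarity ⇔ det[P_1P_2; P_1P_3; P_1P_4] = 0.
Expanding, this is linear in a: (1456)a + (24752/3) = 0.
So a = -17/3.

-17/3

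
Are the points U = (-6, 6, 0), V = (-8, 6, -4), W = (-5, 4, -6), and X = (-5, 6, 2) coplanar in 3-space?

Yes

A normal to the plane through U, V, W is n = UV × UW = (-8, -16, 4).
The plane has equation n·P = -48. For X: n·X = -48.
Equal, so X lies in the plane and all four are coplanar.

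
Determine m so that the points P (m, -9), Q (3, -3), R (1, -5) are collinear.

-3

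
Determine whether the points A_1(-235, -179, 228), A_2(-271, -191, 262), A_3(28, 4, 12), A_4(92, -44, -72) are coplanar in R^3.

Yes

A normal to the plane through A_1, A_2, A_3 is n = A_1A_2 × A_1A_3 = (-3630, 1166, -3432).
The plane has equation n·P = -138160. For A_4: n·A_4 = -138160.
Equal, so A_4 lies in the plane and all four are coplanar.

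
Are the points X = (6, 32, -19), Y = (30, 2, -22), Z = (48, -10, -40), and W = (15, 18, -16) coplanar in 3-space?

Yes

The four points are coplanar iff the 3×3 determinant with rows XY, XZ, XW is zero.
Rows: (24, -30, -3), (42, -42, -21), (9, -14, 3).
Expanding along the first row: (24)(-420) − (-30)(315) + (-3)(-210) = 0.
Zero determinant ⇒ coplanar.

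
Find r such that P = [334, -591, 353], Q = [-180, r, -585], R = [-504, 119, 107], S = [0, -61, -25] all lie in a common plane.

539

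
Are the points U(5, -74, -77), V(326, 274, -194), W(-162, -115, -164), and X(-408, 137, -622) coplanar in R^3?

Yes

With U as base: UV = (321, 348, -117), UW = (-167, -41, -87), UX = (-413, 211, -545).
UW × UX = (40702, -55084, -52170).
UV · (UW × UX) = 0.
The scalar triple product vanishes, so the four points are coplanar.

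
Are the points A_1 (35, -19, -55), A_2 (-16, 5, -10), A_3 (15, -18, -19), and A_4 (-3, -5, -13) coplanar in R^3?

Yes

With A_1 as base: A_1A_2 = (-51, 24, 45), A_1A_3 = (-20, 1, 36), A_1A_4 = (-38, 14, 42).
A_1A_3 × A_1A_4 = (-462, -528, -242).
A_1A_2 · (A_1A_3 × A_1A_4) = 0.
The scalar triple product vanishes, so the four points are coplanar.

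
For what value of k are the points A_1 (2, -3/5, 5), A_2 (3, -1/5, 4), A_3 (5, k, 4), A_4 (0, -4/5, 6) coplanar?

-3/5

The points are coplanar iff A_1A_2 · (A_1A_3 × A_1A_4) = 0.
Expanding, this is linear in k: (-1)k + (-3/5) = 0.
So k = -3/5.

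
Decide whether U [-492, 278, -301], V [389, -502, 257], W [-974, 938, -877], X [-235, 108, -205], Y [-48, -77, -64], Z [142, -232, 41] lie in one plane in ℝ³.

Yes

The plane through U, V, W has normal n = UV × UW = (81000, 238500, 205500) and equation n·P = -35404500.
Checking the remaining points: n·X = -35404500, n·Y = -35404500, n·Z = -35404500.
All equal -35404500, so all 6 points lie in one plane.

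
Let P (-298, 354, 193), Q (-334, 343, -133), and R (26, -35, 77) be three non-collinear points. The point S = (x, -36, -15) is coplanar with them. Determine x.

A normal to the plane is n = PQ × PR = (-125538, -109800, 17568).
S lies in the plane iff n · PS = 0.
This gives (-125538)x + (1757532) = 0, so x = 14.

14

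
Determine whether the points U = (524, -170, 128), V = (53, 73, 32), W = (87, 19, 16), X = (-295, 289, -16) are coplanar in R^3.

Yes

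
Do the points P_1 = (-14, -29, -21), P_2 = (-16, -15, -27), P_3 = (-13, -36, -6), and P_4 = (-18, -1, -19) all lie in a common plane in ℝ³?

Yes

With P_1 as base: P_1P_2 = (-2, 14, -6), P_1P_3 = (1, -7, 15), P_1P_4 = (-4, 28, 2).
P_1P_3 × P_1P_4 = (-434, -62, 0).
P_1P_2 · (P_1P_3 × P_1P_4) = 0.
The scalar triple product vanishes, so the four points are coplanar.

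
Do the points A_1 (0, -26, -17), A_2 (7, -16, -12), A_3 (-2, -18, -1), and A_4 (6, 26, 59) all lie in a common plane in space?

A normal to the plane through A_1, A_2, A_3 is n = A_1A_2 × A_1A_3 = (120, -122, 76).
The plane has equation n·P = 1880. For A_4: n·A_4 = 2032.
2032 ≠ 1880, so A_4 is off the plane.

No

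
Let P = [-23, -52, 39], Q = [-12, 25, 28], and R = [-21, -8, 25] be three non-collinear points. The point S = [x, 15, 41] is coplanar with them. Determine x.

Coplanarity requires PQ · (PR × PS) = 0.
PQ = (11, 77, -11), PR = (2, 44, -14); the triple product is linear in x with coefficient -594 and constant term -4158.
Setting it to zero: x = -7.

-7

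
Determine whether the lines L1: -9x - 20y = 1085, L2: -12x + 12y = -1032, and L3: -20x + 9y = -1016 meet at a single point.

No

Intersecting L1 and L2: solving the 2×2 system gives (x, y) = (635/29, -1859/29).
Substitute into L3: (-20)(635/29) + (9)(-1859/29) = -29431/29.
But L3 requires -1016 ≠ -29431/29, so the three lines have no common point.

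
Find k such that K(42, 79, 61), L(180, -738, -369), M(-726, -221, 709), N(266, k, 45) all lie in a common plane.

647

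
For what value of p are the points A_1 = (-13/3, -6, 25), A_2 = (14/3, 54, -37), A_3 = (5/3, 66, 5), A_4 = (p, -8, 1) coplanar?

Coplanarity ⇔ det[A_1A_2; A_1A_3; A_1A_4] = 0.
Expanding, this is linear in p: (3264)p + (7616) = 0.
So p = -7/3.

-7/3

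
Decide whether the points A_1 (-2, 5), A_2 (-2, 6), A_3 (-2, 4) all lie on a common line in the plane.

Yes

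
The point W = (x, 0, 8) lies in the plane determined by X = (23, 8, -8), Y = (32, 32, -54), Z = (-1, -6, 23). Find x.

17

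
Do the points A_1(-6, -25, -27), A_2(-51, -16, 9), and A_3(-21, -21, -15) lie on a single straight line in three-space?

No

A_1A_2 = (-45, 9, 36), A_1A_3 = (-15, 4, 12).
A_1A_2 × A_1A_3 = (-36, 0, -45).
The cross product is nonzero, so the points do not lie on one line.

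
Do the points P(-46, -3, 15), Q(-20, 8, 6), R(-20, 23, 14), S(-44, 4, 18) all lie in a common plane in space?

With P as base: PQ = (26, 11, -9), PR = (26, 26, -1), PS = (2, 7, 3).
PR × PS = (85, -80, 130).
PQ · (PR × PS) = 160.
Since 160 ≠ 0, the four points are not coplanar.

No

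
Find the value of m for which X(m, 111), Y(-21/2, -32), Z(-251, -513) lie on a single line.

The three points are collinear iff det[XY; XZ] = 0.
This determinant is linear in m: (481)m + (-29341) = 0, so m = 61.

61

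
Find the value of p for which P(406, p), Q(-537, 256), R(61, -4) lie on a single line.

-154

Collinearity: (P − Q) must be parallel to (R − Q) = (598, -260).
Cross-multiplying the components: (p − 256)·(598) = (943)·(-260).
Solving gives p = -154.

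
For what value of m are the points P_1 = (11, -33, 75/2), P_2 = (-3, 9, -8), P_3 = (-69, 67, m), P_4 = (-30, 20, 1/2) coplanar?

Normal to plane P_1P_2P_4: n = (1715/2, 2695/2, 980); plane equation n·P = 1715.
Requiring n·P_3 = 1715: (980)m + (31115) = 1715.
So m = -30.

-30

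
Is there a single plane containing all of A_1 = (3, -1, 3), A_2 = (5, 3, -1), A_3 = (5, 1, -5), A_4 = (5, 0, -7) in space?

The four points are coplanar iff the 3×3 determinant with rows A_1A_2, A_1A_3, A_1A_4 is zero.
Rows: (2, 4, -4), (2, 2, -8), (2, 1, -10).
Expanding along the first row: (2)(-12) − (4)(-4) + (-4)(-2) = 0.
Zero determinant ⇒ coplanar.

Yes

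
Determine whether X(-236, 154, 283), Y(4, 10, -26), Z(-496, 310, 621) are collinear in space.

XY = (240, -144, -309), XZ = (-260, 156, 338).
XY × XZ = (-468, -780, 0).
The cross product is nonzero, so the points do not lie on one line.

No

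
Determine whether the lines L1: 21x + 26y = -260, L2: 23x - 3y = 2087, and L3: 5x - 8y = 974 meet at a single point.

No

Lines aᵢx + bᵢy = cᵢ with pairwise distinct directions are concurrent exactly when det[aᵢ bᵢ cᵢ] = 0.
Here the determinant is 22052.
Nonzero, so no common point exists.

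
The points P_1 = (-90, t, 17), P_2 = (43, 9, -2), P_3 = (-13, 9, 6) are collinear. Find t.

Collinearity requires P_1P_2 × P_1P_3 = 0; each component is linear in t.
The x-component gives (-8)t + (72) = 0, so t = 9.
The remaining components then also vanish.

9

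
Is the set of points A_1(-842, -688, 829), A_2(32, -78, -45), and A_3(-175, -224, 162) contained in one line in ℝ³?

A_1A_2 = (874, 610, -874), A_1A_3 = (667, 464, -667).
A_1A_2 × A_1A_3 = (-1334, 0, -1334).
The cross product is nonzero, so the points do not lie on one line.

No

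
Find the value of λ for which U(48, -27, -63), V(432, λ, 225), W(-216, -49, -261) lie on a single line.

Direction UW = (-264, -22, -198). From the x-coordinate of V, the parameter along the line is τ = (432 − 48)/(-264) = -16/11.
Then λ = (-27) + (-16/11)·(-22) = 5.

5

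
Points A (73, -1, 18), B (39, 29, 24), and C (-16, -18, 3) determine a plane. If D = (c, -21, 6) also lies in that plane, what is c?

21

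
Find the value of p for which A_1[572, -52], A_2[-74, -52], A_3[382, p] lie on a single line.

-52

The three points are collinear iff det[A_1A_2; A_1A_3] = 0.
This determinant is linear in p: (-646)p + (-33592) = 0, so p = -52.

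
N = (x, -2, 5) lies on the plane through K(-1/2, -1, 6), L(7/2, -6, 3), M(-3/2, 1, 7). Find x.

3/2

A normal to the plane is n = KL × KM = (1, -1, 3).
N lies in the plane iff n · KN = 0.
This gives (1)x + (-3/2) = 0, so x = 3/2.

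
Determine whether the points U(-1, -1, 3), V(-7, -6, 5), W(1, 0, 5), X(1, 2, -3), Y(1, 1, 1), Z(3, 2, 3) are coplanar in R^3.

Yes

The plane through U, V, W has normal n = UV × UW = (-12, 16, 4) and equation n·P = 8.
Checking the remaining points: n·X = 8, n·Y = 8, n·Z = 8.
All equal 8, so all 6 points lie in one plane.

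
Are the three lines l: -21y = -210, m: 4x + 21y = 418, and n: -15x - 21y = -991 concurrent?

Intersecting l and m: solving the 2×2 system gives (x, y) = (52, 10).
Substitute into n: (-15)(52) + (-21)(10) = -990.
But n requires -991 ≠ -990, so the three lines have no common point.

No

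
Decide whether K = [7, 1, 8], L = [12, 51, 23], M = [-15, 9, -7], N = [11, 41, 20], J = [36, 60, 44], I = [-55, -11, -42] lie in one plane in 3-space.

No

The plane through K, L, M has normal n = KL × KM = (-870, -255, 1140) and equation n·P = 2775.
Checking the remaining points: n·N = 2775, n·J = 3540, n·I = 2775.
Since n·J = 3540 ≠ 2775, J is off the plane and the points are not all coplanar.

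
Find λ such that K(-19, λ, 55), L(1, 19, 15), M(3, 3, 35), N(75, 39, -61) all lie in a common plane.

Coplanarity ⇔ det[KL; KM; KN] = 0.
Expanding, this is linear in λ: (-1632)λ + (-1632) = 0.
So λ = -1.

-1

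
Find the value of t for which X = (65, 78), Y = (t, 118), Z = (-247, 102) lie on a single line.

-455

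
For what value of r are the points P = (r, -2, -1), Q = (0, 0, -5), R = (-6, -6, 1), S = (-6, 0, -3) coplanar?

The points are coplanar iff PQ · (PR × PS) = 0.
Expanding, this is linear in r: (12)r + (96) = 0.
So r = -8.

-8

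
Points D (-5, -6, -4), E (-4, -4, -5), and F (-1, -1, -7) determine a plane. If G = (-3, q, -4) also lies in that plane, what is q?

-8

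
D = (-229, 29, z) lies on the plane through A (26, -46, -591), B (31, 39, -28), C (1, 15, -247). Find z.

A normal to the plane is n = AB × AC = (-5103, -15795, 2430).
D lies in the plane iff n · AD = 0.
This gives (2430)z + (1552770) = 0, so z = -639.

-639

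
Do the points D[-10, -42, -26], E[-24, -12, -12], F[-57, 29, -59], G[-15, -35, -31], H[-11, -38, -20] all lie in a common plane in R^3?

Yes

The plane through D, E, F has normal n = DE × DF = (-1984, -1120, 416) and equation n·P = 56064.
Checking the remaining points: n·G = 56064, n·H = 56064.
All equal 56064, so all 5 points lie in one plane.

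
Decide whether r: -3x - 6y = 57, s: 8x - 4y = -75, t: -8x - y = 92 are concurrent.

No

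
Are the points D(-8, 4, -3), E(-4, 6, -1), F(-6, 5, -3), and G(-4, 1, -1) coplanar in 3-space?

With D as base: DE = (4, 2, 2), DF = (2, 1, 0), DG = (4, -3, 2).
DF × DG = (2, -4, -10).
DE · (DF × DG) = -20.
Since -20 ≠ 0, the four points are not coplanar.

No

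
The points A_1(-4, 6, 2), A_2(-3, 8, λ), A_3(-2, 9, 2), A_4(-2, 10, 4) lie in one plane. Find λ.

3

Normal to plane A_1A_3A_4: n = (6, -4, 2); plane equation n·P = -44.
Requiring n·A_2 = -44: (2)λ + (-50) = -44.
So λ = 3.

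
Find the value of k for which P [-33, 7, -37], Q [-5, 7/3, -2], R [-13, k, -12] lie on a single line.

11/3

Direction PQ = (28, -14/3, 35). From the x-coordinate of R, the parameter along the line is τ = (-13 − (-33))/28 = 5/7.
Then k = 7 + 5/7·(-14/3) = 11/3.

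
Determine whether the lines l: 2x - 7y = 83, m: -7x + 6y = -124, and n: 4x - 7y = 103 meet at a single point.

Yes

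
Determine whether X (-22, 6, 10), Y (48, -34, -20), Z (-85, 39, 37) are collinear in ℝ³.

XY = (70, -40, -30), XZ = (-63, 33, 27).
XY × XZ = (-90, 0, -210).
The cross product is nonzero, so the points do not lie on one line.

No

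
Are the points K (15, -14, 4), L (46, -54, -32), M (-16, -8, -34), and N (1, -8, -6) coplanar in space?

Yes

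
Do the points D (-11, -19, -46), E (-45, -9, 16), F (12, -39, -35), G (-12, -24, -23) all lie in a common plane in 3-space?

Yes

With D as base: DE = (-34, 10, 62), DF = (23, -20, 11), DG = (-1, -5, 23).
DF × DG = (-405, -540, -135).
DE · (DF × DG) = 0.
The scalar triple product vanishes, so the four points are coplanar.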